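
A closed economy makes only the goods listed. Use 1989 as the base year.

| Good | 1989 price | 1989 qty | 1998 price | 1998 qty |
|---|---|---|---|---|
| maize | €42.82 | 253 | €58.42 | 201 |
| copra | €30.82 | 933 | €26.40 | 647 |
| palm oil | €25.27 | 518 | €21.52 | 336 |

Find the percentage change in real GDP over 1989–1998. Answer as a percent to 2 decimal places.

Real GDP 1989 = Nominal GDP 1989 = 42.82·253 + 30.82·933 + 25.27·518 = 52678.38.
Real GDP 1998 (at 1989 prices) = 42.82·201 + 30.82·647 + 25.27·336 = 37038.08.
Real growth = 37038.08/52678.38 − 1 = -0.2969.

-29.69%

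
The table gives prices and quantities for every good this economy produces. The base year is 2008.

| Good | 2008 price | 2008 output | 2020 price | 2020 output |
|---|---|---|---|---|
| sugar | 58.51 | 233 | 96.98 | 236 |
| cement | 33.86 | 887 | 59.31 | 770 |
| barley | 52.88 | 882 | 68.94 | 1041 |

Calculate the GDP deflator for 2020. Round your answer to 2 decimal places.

Nominal GDP 2020 = 96.98·236 + 59.31·770 + 68.94·1041 = 140322.52.
Real GDP 2020 (at 2008 prices) = 58.51·236 + 33.86·770 + 52.88·1041 = 94928.64.
Deflator = Nominal/Real × 100 = 140322.52/94928.64 × 100 = 147.819.

147.82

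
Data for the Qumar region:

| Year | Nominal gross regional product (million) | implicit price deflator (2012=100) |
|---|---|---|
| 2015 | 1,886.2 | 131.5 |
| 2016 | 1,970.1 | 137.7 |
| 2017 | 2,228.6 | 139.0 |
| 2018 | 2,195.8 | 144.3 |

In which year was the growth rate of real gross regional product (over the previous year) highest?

2017

2016: real = 1970.1/1.377 = 1430.72; growth vs 2015 (1434.37) = -0.25%.
2017: real = 2228.6/1.390 = 1603.31; growth vs 2016 (1430.72) = 12.06%.
2018: real = 2195.8/1.443 = 1521.69; growth vs 2017 (1603.31) = -5.09%.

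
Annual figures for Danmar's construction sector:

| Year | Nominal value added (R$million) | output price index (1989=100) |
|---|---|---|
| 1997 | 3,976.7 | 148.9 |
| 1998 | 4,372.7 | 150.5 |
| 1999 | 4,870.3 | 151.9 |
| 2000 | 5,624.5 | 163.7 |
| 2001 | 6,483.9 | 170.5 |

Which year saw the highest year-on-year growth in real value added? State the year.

2001

1998: real = 4372.7/1.505 = 2905.45; growth vs 1997 (2670.72) = 8.79%.
1999: real = 4870.3/1.519 = 3206.25; growth vs 1998 (2905.45) = 10.35%.
2000: real = 5624.5/1.637 = 3435.86; growth vs 1999 (3206.25) = 7.16%.
2001: real = 6483.9/1.705 = 3802.87; growth vs 2000 (3435.86) = 10.68%.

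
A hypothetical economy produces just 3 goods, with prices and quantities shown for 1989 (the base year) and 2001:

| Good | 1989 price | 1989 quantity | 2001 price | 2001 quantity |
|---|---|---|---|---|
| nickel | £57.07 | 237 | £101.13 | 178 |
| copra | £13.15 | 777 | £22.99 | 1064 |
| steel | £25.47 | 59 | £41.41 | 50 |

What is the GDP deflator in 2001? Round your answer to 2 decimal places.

Nominal GDP 2001 = 101.13·178 + 22.99·1064 + 41.41·50 = 44533.00.
Real GDP 2001 (at 1989 prices) = 57.07·178 + 13.15·1064 + 25.47·50 = 25423.56.
Deflator = Nominal/Real × 100 = 44533.00/25423.56 × 100 = 175.164.

175.16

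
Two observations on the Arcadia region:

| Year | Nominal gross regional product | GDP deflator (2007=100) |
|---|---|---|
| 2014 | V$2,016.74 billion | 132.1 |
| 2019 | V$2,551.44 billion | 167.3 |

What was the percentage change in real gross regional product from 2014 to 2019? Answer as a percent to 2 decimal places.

Deflate each year: 2014 → 2016.74/1.321 = 1526.68; 2019 → 2551.44/1.673 = 1525.07.
So real gross regional product changed by 1525.07/1526.68 − 1 = -0.0011, i.e. -0.11%.

-0.11%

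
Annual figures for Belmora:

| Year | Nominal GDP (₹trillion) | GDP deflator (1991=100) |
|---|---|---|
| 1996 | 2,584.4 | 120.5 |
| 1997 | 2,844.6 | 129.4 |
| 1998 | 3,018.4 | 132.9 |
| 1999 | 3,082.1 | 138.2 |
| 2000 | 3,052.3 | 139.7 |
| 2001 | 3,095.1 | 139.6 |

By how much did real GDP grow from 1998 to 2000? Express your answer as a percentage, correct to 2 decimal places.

-3.80%

Real GDP 1998 = 3018.4/1.329 = 2271.18.
Real GDP 2000 = 3052.3/1.397 = 2184.90.
Change = 2184.90/2271.18 − 1 = -0.0380.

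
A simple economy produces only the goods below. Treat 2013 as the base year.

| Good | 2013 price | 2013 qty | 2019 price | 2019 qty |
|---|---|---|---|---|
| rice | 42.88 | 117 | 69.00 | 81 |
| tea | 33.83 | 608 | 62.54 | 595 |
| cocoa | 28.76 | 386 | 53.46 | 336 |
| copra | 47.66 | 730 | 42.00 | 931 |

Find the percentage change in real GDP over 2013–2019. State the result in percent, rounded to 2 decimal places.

8.62%

Real GDP 2013 = Nominal GDP 2013 = 42.88·117 + 33.83·608 + 28.76·386 + 47.66·730 = 71478.76.
Real GDP 2019 (at 2013 prices) = 42.88·81 + 33.83·595 + 28.76·336 + 47.66·931 = 77636.95.
Real growth = 77636.95/71478.76 − 1 = 0.0862.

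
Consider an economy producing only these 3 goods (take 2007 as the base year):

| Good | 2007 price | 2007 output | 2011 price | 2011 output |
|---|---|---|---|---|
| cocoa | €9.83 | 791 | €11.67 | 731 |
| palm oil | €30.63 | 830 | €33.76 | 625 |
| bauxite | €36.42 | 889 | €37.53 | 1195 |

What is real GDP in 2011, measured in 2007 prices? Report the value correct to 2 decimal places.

Real GDP 2011 = Σ (p_2007 × q_2011) = 9.83·731 + 30.63·625 + 36.42·1195 = 69851.38.

€69851.38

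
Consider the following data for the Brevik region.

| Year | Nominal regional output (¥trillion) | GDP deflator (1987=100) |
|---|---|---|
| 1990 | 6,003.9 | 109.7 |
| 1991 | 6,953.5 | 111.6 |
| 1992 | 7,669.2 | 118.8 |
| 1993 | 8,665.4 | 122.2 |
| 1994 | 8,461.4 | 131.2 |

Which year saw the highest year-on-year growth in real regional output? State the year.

1991: real = 6953.5/1.116 = 6230.73; growth vs 1990 (5473.02) = 13.84%.
1992: real = 7669.2/1.188 = 6455.56; growth vs 1991 (6230.73) = 3.61%.
1993: real = 8665.4/1.222 = 7091.16; growth vs 1992 (6455.56) = 9.85%.
1994: real = 8461.4/1.312 = 6449.24; growth vs 1993 (7091.16) = -9.05%.

1991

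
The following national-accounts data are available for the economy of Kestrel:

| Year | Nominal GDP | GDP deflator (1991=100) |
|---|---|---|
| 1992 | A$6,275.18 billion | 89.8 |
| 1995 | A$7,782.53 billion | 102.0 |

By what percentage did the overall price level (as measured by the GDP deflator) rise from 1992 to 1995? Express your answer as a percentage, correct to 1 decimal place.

13.6%

Price-level change = 102.0 / 89.8 − 1 = 0.1359.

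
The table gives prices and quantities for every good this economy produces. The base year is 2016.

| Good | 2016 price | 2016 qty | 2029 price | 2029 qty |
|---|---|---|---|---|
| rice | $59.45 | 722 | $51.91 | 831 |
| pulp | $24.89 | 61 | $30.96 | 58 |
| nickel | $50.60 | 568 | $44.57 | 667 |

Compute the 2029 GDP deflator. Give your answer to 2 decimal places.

88.26

Nominal GDP 2029 = 51.91·831 + 30.96·58 + 44.57·667 = 74661.08.
Real GDP 2029 (at 2016 prices) = 59.45·831 + 24.89·58 + 50.60·667 = 84596.77.
Deflator = Nominal/Real × 100 = 74661.08/84596.77 × 100 = 88.255.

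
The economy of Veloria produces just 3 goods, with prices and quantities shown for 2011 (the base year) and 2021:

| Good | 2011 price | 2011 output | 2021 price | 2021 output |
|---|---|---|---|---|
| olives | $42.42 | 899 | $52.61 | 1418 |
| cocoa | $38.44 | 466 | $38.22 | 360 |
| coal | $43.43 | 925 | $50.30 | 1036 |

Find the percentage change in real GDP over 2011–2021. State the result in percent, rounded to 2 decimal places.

Real GDP 2011 = Nominal GDP 2011 = 42.42·899 + 38.44·466 + 43.43·925 = 96221.37.
Real GDP 2021 (at 2011 prices) = 42.42·1418 + 38.44·360 + 43.43·1036 = 118983.44.
Real growth = 118983.44/96221.37 − 1 = 0.2366.

23.66%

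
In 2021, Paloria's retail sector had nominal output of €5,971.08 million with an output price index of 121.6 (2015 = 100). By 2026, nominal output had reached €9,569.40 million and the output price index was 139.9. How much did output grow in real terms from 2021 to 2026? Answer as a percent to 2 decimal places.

Real output 2021 = 5971.08 / 1.216 = 4910.43.
Real output 2026 = 9569.40 / 1.399 = 6840.17.
Real growth = 6840.17 / 4910.43 − 1 = 0.3930.

39.30%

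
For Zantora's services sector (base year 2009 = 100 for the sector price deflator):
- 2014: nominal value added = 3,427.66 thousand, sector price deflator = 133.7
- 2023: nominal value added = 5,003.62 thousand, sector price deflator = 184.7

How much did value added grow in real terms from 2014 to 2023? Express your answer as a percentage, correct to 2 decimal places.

5.67%

Deflate each year: 2014 → 3427.66/1.337 = 2563.69; 2023 → 5003.62/1.847 = 2709.05.
So real value added changed by 2709.05/2563.69 − 1 = 0.0567, i.e. 5.67%.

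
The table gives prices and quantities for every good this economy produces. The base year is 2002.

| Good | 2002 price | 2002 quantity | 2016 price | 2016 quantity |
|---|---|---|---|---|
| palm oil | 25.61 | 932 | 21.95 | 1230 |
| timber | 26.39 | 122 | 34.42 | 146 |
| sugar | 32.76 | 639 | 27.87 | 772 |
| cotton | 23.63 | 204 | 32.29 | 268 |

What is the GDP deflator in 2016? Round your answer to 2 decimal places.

Nominal GDP 2016 = 21.95·1230 + 34.42·146 + 27.87·772 + 32.29·268 = 62193.18.
Real GDP 2016 (at 2002 prices) = 25.61·1230 + 26.39·146 + 32.76·772 + 23.63·268 = 66976.80.
Deflator = Nominal/Real × 100 = 62193.18/66976.80 × 100 = 92.858.

92.86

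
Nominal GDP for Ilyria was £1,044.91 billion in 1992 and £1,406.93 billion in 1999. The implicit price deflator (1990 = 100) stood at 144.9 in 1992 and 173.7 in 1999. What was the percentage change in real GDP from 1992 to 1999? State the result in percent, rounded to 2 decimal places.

12.32%

Real GDP 1992 = 1044.91 / 1.449 = 721.12.
Real GDP 1999 = 1406.93 / 1.737 = 809.98.
Real growth = 809.98 / 721.12 − 1 = 0.1232.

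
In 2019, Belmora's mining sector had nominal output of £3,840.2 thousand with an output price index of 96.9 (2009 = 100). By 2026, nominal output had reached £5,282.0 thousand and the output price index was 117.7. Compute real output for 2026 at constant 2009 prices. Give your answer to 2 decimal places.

Real output = Nominal / (output price index/100) = 5282.0 / 1.177 = 4487.68.

£4,487.68 thousand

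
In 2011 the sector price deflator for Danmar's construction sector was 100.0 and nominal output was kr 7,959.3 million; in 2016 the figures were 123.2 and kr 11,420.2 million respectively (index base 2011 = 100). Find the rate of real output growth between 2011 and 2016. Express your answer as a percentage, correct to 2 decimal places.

Real output 2011 = 7959.3 / 1.000 = 7959.30.
Real output 2016 = 11420.2 / 1.232 = 9269.64.
Real growth = 9269.64 / 7959.30 − 1 = 0.1646.

16.46%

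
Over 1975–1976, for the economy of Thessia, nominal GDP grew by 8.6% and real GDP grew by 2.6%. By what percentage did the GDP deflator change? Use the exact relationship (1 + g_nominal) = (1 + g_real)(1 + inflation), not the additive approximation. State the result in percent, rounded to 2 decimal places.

5.85%

(1 + g_nom) = (1 + g_real)(1 + π), so π = 1.0860 / 1.0260 − 1 = 0.05848.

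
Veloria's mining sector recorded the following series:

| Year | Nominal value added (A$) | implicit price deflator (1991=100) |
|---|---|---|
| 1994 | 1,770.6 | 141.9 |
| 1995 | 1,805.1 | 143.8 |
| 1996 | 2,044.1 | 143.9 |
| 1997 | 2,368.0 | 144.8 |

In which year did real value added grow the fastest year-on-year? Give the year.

1997

1995: real = 1805.1/1.438 = 1255.29; growth vs 1994 (1247.78) = 0.60%.
1996: real = 2044.1/1.439 = 1420.50; growth vs 1995 (1255.29) = 13.16%.
1997: real = 2368.0/1.448 = 1635.36; growth vs 1996 (1420.50) = 15.13%.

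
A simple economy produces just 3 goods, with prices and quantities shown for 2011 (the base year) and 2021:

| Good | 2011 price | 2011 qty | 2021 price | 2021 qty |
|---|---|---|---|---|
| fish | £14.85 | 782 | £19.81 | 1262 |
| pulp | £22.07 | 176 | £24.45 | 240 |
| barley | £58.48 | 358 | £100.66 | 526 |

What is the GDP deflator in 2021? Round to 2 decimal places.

Nominal GDP 2021 = 19.81·1262 + 24.45·240 + 100.66·526 = 83815.38.
Real GDP 2021 (at 2011 prices) = 14.85·1262 + 22.07·240 + 58.48·526 = 54797.98.
Deflator = Nominal/Real × 100 = 83815.38/54797.98 × 100 = 152.953.

152.95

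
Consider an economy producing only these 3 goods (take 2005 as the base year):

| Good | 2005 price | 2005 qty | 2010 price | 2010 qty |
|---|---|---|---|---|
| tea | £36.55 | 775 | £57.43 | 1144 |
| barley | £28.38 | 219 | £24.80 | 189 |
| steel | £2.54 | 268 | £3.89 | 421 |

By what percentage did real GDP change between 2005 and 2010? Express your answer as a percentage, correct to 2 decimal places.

36.98%

Real GDP 2005 = Nominal GDP 2005 = 36.55·775 + 28.38·219 + 2.54·268 = 35222.19.
Real GDP 2010 (at 2005 prices) = 36.55·1144 + 28.38·189 + 2.54·421 = 48246.36.
Real growth = 48246.36/35222.19 − 1 = 0.3698.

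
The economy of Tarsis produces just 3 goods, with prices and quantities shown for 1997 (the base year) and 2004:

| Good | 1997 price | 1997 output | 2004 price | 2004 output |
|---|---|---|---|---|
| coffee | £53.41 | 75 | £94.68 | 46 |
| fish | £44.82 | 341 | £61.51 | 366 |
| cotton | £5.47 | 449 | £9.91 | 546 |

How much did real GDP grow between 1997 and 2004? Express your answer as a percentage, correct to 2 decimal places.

0.47%

Real GDP 1997 = Nominal GDP 1997 = 53.41·75 + 44.82·341 + 5.47·449 = 21745.40.
Real GDP 2004 (at 1997 prices) = 53.41·46 + 44.82·366 + 5.47·546 = 21847.60.
Real growth = 21847.60/21745.40 − 1 = 0.0047.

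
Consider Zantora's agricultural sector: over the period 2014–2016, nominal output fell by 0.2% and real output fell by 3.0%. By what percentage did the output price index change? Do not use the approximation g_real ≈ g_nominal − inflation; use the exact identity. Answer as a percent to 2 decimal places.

(1 + g_nom) = (1 + g_real)(1 + π), so π = 0.9980 / 0.9700 − 1 = 0.02887.

2.89%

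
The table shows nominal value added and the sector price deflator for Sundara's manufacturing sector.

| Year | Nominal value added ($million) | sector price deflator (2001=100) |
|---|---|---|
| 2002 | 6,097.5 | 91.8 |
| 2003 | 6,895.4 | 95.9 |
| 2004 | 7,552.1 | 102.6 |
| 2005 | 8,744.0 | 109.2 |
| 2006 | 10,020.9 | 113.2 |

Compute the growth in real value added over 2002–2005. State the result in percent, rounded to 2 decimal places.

Real value added 2002 = 6097.5/0.918 = 6642.16.
Real value added 2005 = 8744.0/1.092 = 8007.33.
Change = 8007.33/6642.16 − 1 = 0.2055.

20.55%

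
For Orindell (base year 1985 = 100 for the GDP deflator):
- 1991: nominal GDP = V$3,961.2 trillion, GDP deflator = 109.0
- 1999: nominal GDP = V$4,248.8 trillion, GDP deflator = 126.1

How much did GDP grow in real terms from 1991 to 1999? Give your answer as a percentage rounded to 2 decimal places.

-7.28%

Real GDP 1991 = 3961.2 / 1.090 = 3634.13.
Real GDP 1999 = 4248.8 / 1.261 = 3369.39.
Real growth = 3369.39 / 3634.13 − 1 = -0.0728.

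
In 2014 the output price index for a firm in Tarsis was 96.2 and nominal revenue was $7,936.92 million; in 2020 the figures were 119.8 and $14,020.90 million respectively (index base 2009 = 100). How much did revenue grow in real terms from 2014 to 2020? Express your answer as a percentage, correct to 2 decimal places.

Deflate each year: 2014 → 7936.92/0.962 = 8250.44; 2020 → 14020.90/1.198 = 11703.59.
So real revenue changed by 11703.59/8250.44 − 1 = 0.4185, i.e. 41.85%.

41.85%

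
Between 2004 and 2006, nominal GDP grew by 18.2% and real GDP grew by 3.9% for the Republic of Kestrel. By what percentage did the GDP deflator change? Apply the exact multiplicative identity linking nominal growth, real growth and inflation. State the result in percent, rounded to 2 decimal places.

(1 + g_nom) = (1 + g_real)(1 + π), so π = 1.1820 / 1.0390 − 1 = 0.13763.

13.76%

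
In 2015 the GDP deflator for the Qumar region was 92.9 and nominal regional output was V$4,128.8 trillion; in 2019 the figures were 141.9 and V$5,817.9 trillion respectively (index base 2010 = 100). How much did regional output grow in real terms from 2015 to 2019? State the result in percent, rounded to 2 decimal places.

-7.75%

Real regional output 2015 = 4128.8 / 0.929 = 4444.35.
Real regional output 2019 = 5817.9 / 1.419 = 4100.00.
Real growth = 4100.00 / 4444.35 − 1 = -0.0775.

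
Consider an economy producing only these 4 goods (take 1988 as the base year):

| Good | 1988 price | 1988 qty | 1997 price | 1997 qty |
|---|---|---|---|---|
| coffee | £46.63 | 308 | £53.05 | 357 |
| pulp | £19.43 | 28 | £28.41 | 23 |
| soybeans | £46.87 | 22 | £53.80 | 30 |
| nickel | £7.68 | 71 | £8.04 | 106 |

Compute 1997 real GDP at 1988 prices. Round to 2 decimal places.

Real GDP 1997 = Σ (p_1988 × q_1997) = 46.63·357 + 19.43·23 + 46.87·30 + 7.68·106 = 19313.98.

£19313.98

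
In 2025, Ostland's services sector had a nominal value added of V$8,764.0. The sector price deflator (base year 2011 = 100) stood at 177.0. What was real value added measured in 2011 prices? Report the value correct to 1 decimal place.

V$4,951.4

Real value added = Nominal / (sector price deflator/100) = 8764.0 / 1.770 = 4951.41.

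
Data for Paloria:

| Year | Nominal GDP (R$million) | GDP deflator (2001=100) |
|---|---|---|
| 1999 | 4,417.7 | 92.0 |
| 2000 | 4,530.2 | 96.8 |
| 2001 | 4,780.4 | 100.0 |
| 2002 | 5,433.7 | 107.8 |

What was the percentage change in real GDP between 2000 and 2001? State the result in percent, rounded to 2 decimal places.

Real GDP 2000 = 4530.2/0.968 = 4679.96.
Real GDP 2001 = 4780.4/1.000 = 4780.40.
Change = 4780.40/4679.96 − 1 = 0.0215.

2.15%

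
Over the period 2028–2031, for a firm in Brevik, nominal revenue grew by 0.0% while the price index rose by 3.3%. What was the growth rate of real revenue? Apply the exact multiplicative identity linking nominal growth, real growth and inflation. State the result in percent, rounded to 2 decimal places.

(1 + g_nom) = (1 + g_real)(1 + π), so g_real = 1.0000 / 1.0330 − 1 = -0.03195.

-3.19%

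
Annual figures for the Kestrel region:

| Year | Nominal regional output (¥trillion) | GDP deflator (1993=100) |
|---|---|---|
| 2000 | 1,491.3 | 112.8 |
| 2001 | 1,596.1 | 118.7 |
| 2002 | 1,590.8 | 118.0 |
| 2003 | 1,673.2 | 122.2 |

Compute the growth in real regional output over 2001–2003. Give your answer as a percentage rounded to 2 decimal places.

Real regional output 2001 = 1596.1/1.187 = 1344.65.
Real regional output 2003 = 1673.2/1.222 = 1369.23.
Change = 1369.23/1344.65 − 1 = 0.0183.

1.83%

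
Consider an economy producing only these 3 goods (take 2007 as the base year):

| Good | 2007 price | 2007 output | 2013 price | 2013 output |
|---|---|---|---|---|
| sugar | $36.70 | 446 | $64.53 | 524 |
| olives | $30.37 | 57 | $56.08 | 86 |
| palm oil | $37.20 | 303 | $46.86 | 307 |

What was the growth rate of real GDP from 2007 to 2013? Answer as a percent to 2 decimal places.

Real GDP 2007 = Nominal GDP 2007 = 36.70·446 + 30.37·57 + 37.20·303 = 29370.89.
Real GDP 2013 (at 2007 prices) = 36.70·524 + 30.37·86 + 37.20·307 = 33263.02.
Real growth = 33263.02/29370.89 − 1 = 0.1325.

13.25%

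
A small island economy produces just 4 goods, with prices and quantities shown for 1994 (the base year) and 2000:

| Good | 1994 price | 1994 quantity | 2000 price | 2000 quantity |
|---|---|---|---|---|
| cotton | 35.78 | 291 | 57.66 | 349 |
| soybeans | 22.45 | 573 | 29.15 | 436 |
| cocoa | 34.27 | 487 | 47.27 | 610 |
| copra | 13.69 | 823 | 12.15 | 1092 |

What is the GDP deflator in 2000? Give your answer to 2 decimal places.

Nominal GDP 2000 = 57.66·349 + 29.15·436 + 47.27·610 + 12.15·1092 = 74935.24.
Real GDP 2000 (at 1994 prices) = 35.78·349 + 22.45·436 + 34.27·610 + 13.69·1092 = 58129.60.
Deflator = Nominal/Real × 100 = 74935.24/58129.60 × 100 = 128.911.

128.91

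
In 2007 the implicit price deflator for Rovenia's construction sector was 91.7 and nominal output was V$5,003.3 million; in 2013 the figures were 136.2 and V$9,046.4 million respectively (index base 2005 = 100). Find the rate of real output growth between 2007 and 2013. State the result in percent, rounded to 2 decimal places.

21.73%

Deflate each year: 2007 → 5003.3/0.917 = 5456.16; 2013 → 9046.4/1.362 = 6642.00.
So real output changed by 6642.00/5456.16 − 1 = 0.2173, i.e. 21.73%.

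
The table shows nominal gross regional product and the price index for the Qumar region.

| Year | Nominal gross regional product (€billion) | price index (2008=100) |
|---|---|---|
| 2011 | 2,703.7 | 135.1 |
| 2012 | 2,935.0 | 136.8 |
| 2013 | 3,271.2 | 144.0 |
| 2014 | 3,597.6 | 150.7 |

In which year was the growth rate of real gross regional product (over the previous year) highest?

2012

2012: real = 2935.0/1.368 = 2145.47; growth vs 2011 (2001.26) = 7.21%.
2013: real = 3271.2/1.440 = 2271.67; growth vs 2012 (2145.47) = 5.88%.
2014: real = 3597.6/1.507 = 2387.26; growth vs 2013 (2271.67) = 5.09%.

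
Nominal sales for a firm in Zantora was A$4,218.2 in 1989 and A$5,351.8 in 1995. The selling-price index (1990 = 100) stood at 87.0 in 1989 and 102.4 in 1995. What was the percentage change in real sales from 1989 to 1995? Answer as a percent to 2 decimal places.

7.79%

Real sales 1989 = 4218.2 / 0.870 = 4848.51.
Real sales 1995 = 5351.8 / 1.024 = 5226.37.
Real growth = 5226.37 / 4848.51 − 1 = 0.0779.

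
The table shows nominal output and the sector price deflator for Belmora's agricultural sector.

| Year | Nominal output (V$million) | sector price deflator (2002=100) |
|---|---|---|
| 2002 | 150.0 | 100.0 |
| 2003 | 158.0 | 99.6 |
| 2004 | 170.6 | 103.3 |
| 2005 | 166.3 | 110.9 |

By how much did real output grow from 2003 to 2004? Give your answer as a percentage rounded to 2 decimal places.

Real output 2003 = 158.0/0.996 = 158.63.
Real output 2004 = 170.6/1.033 = 165.15.
Change = 165.15/158.63 − 1 = 0.0411.

4.11%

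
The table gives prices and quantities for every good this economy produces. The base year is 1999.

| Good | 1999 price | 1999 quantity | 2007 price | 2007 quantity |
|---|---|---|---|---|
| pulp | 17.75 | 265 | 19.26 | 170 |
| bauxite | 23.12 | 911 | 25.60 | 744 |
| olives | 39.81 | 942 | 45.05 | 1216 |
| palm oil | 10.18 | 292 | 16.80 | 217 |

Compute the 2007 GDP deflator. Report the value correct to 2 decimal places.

113.99

Nominal GDP 2007 = 19.26·170 + 25.60·744 + 45.05·1216 + 16.80·217 = 80747.00.
Real GDP 2007 (at 1999 prices) = 17.75·170 + 23.12·744 + 39.81·1216 + 10.18·217 = 70836.80.
Deflator = Nominal/Real × 100 = 80747.00/70836.80 × 100 = 113.990.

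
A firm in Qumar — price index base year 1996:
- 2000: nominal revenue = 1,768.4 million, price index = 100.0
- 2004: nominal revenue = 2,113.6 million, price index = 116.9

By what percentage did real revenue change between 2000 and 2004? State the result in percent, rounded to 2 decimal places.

Deflate each year: 2000 → 1768.4/1.000 = 1768.40; 2004 → 2113.6/1.169 = 1808.04.
So real revenue changed by 1808.04/1768.40 − 1 = 0.0224, i.e. 2.24%.

2.24%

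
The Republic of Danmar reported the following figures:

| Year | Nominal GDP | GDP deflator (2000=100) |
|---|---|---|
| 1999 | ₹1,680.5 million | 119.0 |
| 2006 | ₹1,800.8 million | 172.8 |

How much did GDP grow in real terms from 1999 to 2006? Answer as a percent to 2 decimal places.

-26.20%

Real GDP 1999 = 1680.5 / 1.190 = 1412.18.
Real GDP 2006 = 1800.8 / 1.728 = 1042.13.
Real growth = 1042.13 / 1412.18 − 1 = -0.2620.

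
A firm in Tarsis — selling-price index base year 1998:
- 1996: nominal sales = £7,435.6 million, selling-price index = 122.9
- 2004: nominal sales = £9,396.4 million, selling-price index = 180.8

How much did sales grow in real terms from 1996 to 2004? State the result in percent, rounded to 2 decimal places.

-14.10%

Deflate each year: 1996 → 7435.6/1.229 = 6050.12; 2004 → 9396.4/1.808 = 5197.12.
So real sales changed by 5197.12/6050.12 − 1 = -0.1410, i.e. -14.10%.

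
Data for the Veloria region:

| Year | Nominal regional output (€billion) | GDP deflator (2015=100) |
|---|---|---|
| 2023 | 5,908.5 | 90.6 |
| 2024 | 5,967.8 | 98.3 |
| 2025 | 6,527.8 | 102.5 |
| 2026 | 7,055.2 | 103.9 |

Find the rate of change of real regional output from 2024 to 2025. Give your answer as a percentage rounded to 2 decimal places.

4.90%

Real regional output 2024 = 5967.8/0.983 = 6071.01.
Real regional output 2025 = 6527.8/1.025 = 6368.59.
Change = 6368.59/6071.01 − 1 = 0.0490.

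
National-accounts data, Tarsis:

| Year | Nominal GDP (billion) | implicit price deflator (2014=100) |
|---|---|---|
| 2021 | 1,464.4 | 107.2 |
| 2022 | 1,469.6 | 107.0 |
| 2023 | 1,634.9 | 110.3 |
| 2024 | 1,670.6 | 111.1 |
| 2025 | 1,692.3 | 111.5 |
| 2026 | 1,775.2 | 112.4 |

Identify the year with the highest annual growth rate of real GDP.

2022: real = 1469.6/1.070 = 1373.46; growth vs 2021 (1366.04) = 0.54%.
2023: real = 1634.9/1.103 = 1482.23; growth vs 2022 (1373.46) = 7.92%.
2024: real = 1670.6/1.111 = 1503.69; growth vs 2023 (1482.23) = 1.45%.
2025: real = 1692.3/1.115 = 1517.76; growth vs 2024 (1503.69) = 0.94%.
2026: real = 1775.2/1.124 = 1579.36; growth vs 2025 (1517.76) = 4.06%.

2023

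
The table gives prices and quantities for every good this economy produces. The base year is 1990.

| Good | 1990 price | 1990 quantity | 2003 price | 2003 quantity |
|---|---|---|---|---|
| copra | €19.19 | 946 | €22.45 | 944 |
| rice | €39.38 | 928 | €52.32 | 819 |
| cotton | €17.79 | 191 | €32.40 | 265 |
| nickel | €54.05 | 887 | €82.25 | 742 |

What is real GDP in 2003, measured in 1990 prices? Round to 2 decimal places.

Real GDP 2003 = Σ (p_1990 × q_2003) = 19.19·944 + 39.38·819 + 17.79·265 + 54.05·742 = 95187.03.

€95187.03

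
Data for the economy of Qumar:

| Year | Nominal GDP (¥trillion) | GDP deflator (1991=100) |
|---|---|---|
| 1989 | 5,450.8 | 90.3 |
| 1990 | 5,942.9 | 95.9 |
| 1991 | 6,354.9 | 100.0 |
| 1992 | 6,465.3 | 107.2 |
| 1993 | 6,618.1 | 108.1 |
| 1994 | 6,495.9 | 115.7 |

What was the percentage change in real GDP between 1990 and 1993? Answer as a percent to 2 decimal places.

-1.21%

Real GDP 1990 = 5942.9/0.959 = 6196.98.
Real GDP 1993 = 6618.1/1.081 = 6122.20.
Change = 6122.20/6196.98 − 1 = -0.0121.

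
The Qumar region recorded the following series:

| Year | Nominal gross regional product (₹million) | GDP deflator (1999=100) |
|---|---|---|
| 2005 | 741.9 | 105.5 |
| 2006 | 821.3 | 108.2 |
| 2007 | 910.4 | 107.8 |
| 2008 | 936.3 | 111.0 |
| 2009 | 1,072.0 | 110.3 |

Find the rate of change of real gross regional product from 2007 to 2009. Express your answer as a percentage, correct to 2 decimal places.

Real gross regional product 2007 = 910.4/1.078 = 844.53.
Real gross regional product 2009 = 1072.0/1.103 = 971.89.
Change = 971.89/844.53 − 1 = 0.1508.

15.08%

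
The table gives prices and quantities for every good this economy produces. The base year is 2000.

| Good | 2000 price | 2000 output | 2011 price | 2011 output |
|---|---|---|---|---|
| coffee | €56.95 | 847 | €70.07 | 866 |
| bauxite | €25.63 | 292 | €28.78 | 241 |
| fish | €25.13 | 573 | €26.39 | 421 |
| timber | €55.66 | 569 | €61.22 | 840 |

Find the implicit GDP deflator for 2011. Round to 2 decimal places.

115.35

Nominal GDP 2011 = 70.07·866 + 28.78·241 + 26.39·421 + 61.22·840 = 130151.59.
Real GDP 2011 (at 2000 prices) = 56.95·866 + 25.63·241 + 25.13·421 + 55.66·840 = 112829.66.
Deflator = Nominal/Real × 100 = 130151.59/112829.66 × 100 = 115.352.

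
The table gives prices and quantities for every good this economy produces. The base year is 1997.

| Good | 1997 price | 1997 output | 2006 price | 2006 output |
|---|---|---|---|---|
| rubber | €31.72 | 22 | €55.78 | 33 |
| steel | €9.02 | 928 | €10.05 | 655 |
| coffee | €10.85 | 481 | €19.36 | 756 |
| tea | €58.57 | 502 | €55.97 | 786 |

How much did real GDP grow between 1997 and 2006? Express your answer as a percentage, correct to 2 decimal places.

40.06%

Real GDP 1997 = Nominal GDP 1997 = 31.72·22 + 9.02·928 + 10.85·481 + 58.57·502 = 43689.39.
Real GDP 2006 (at 1997 prices) = 31.72·33 + 9.02·655 + 10.85·756 + 58.57·786 = 61193.48.
Real growth = 61193.48/43689.39 − 1 = 0.4006.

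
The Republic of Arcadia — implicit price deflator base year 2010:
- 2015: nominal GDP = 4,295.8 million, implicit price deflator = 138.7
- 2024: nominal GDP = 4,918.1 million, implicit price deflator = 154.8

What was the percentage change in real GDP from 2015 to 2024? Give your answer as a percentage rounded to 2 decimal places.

2.58%

Deflate each year: 2015 → 4295.8/1.387 = 3097.19; 2024 → 4918.1/1.548 = 3177.07.
So real GDP changed by 3177.07/3097.19 − 1 = 0.0258, i.e. 2.58%.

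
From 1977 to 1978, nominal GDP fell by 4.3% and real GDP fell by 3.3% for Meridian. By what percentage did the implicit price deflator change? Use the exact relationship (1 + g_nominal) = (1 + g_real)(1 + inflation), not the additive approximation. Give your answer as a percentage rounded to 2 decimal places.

-1.03%

(1 + g_nom) = (1 + g_real)(1 + π), so π = 0.9570 / 0.9670 − 1 = -0.01034.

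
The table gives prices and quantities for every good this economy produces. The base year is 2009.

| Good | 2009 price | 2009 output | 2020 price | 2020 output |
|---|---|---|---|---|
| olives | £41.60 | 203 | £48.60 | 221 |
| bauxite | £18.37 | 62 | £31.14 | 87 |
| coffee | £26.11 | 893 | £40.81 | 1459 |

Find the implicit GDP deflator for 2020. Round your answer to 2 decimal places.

Nominal GDP 2020 = 48.60·221 + 31.14·87 + 40.81·1459 = 72991.57.
Real GDP 2020 (at 2009 prices) = 41.60·221 + 18.37·87 + 26.11·1459 = 48886.28.
Deflator = Nominal/Real × 100 = 72991.57/48886.28 × 100 = 149.309.

149.31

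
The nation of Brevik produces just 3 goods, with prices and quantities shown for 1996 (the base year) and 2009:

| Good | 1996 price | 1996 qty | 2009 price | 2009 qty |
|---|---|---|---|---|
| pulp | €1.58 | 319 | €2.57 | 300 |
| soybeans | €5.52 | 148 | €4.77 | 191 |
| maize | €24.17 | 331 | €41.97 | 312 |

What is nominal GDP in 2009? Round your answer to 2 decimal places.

Nominal GDP 2009 = Σ (p_2009 × q_2009) = 2.57·300 + 4.77·191 + 41.97·312 = 14776.71.

€14776.71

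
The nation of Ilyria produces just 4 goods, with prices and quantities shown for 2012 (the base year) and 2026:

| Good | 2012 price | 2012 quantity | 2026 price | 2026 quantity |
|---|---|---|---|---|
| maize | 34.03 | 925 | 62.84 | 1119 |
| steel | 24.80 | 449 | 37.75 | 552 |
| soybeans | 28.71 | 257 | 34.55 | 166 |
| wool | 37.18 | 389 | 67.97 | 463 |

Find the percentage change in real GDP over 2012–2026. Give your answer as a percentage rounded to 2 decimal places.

Real GDP 2012 = Nominal GDP 2012 = 34.03·925 + 24.80·449 + 28.71·257 + 37.18·389 = 64454.44.
Real GDP 2026 (at 2012 prices) = 34.03·1119 + 24.80·552 + 28.71·166 + 37.18·463 = 73749.37.
Real growth = 73749.37/64454.44 − 1 = 0.1442.

14.42%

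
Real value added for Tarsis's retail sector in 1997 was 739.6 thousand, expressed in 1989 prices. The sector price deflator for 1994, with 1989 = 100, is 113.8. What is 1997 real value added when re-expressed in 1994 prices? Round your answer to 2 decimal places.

841.66 thousand

Real value added in 1994 prices = Real value added in 1989 prices × (P_1994/P_1989) = 739.6 × 1.138 = 841.66.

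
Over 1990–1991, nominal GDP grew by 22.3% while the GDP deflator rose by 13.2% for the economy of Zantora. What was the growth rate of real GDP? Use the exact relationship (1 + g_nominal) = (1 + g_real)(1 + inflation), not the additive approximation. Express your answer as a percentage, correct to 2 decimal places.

(1 + g_nom) = (1 + g_real)(1 + π), so g_real = 1.2230 / 1.1320 − 1 = 0.08039.

8.04%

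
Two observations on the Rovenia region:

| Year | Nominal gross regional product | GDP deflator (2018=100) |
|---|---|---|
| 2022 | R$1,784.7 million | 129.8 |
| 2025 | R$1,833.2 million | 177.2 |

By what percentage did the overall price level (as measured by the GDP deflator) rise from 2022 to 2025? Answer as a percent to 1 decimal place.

Price-level change = 177.2 / 129.8 − 1 = 0.3652.

36.5%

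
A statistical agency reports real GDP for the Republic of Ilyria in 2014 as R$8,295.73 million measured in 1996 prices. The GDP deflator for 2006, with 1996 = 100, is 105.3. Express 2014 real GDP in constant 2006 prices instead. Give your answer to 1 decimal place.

R$8,735.4 million

Real GDP in 2006 prices = Real GDP in 1996 prices × (P_2006/P_1996) = 8295.73 × 1.053 = 8735.40.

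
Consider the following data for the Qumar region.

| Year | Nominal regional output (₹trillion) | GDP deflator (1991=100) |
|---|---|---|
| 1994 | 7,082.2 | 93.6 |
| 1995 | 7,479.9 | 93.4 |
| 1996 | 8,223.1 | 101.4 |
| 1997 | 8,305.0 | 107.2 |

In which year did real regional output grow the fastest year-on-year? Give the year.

1995: real = 7479.9/0.934 = 8008.46; growth vs 1994 (7566.45) = 5.84%.
1996: real = 8223.1/1.014 = 8109.57; growth vs 1995 (8008.46) = 1.26%.
1997: real = 8305.0/1.072 = 7747.20; growth vs 1996 (8109.57) = -4.47%.

1995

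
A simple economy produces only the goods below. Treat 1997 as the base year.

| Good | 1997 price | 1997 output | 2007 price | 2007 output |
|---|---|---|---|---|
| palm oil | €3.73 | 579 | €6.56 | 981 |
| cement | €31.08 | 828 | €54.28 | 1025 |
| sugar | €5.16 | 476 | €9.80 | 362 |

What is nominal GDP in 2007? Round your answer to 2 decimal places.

€65619.96

Nominal GDP 2007 = Σ (p_2007 × q_2007) = 6.56·981 + 54.28·1025 + 9.80·362 = 65619.96.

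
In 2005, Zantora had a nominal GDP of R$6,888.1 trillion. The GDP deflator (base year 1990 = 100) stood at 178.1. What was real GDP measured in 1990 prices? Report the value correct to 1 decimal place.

Real GDP = Nominal / (GDP deflator/100) = 6888.1 / 1.781 = 3867.55.

R$3,867.5 trillion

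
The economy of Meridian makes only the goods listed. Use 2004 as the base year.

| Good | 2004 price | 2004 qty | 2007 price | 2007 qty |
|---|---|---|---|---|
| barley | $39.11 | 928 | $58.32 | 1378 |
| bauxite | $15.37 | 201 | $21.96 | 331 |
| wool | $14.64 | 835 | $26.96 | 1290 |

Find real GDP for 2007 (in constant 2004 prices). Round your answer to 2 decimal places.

$77866.65

Real GDP 2007 = Σ (p_2004 × q_2007) = 39.11·1378 + 15.37·331 + 14.64·1290 = 77866.65.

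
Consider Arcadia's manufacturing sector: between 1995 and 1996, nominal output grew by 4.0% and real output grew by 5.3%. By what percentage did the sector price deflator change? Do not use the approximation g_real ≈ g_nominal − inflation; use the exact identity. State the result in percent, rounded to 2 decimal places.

(1 + g_nom) = (1 + g_real)(1 + π), so π = 1.0400 / 1.0530 − 1 = -0.01235.

-1.23%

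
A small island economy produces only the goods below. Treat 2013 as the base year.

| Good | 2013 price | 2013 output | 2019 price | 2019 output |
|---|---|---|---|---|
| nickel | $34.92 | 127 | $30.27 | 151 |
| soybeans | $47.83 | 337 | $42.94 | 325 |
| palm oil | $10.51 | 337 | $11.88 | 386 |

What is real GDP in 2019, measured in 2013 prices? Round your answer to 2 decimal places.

Real GDP 2019 = Σ (p_2013 × q_2019) = 34.92·151 + 47.83·325 + 10.51·386 = 24874.53.

$24874.53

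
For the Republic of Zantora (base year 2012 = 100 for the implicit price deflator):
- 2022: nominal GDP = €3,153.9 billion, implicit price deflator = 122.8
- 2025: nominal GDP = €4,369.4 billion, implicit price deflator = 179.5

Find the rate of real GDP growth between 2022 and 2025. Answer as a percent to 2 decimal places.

Real GDP 2022 = 3153.9 / 1.228 = 2568.32.
Real GDP 2025 = 4369.4 / 1.795 = 2434.21.
Real growth = 2434.21 / 2568.32 − 1 = -0.0522.

-5.22%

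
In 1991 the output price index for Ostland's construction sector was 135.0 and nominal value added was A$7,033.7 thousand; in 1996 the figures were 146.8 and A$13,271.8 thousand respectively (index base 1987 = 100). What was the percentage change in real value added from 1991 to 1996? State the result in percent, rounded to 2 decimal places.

Real value added 1991 = 7033.7 / 1.350 = 5210.15.
Real value added 1996 = 13271.8 / 1.468 = 9040.74.
Real growth = 9040.74 / 5210.15 − 1 = 0.7352.

73.52%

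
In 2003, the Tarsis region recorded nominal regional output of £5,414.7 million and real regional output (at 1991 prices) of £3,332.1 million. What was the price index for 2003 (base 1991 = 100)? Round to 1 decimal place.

price index = (Nominal / Real) × 100 = 5414.7 / 3332.1 × 100 = 162.50.

162.5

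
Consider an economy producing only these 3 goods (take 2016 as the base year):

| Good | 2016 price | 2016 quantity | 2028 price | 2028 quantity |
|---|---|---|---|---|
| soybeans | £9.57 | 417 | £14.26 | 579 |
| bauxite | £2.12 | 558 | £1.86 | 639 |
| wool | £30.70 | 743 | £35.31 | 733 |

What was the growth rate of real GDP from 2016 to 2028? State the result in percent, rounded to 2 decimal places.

Real GDP 2016 = Nominal GDP 2016 = 9.57·417 + 2.12·558 + 30.70·743 = 27983.75.
Real GDP 2028 (at 2016 prices) = 9.57·579 + 2.12·639 + 30.70·733 = 29398.81.
Real growth = 29398.81/27983.75 − 1 = 0.0506.

5.06%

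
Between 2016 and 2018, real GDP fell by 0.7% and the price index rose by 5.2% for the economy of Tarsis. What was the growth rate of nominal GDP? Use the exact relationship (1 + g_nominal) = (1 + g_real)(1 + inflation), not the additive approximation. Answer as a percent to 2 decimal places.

4.46%

(1 + g_nom) = (1 + g_real)(1 + π) = 0.9930 × 1.0520 = 1.04464.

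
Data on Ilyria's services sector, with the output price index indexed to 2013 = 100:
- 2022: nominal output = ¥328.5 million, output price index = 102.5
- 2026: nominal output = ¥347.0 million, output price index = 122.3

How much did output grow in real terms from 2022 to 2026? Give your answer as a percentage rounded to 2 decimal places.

-11.47%

Deflate each year: 2022 → 328.5/1.025 = 320.49; 2026 → 347.0/1.223 = 283.73.
So real output changed by 283.73/320.49 − 1 = -0.1147, i.e. -11.47%.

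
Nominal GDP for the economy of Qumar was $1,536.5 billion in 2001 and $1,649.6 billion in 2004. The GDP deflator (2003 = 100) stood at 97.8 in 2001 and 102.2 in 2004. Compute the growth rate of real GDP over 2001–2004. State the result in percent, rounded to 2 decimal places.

2.74%

Deflate each year: 2001 → 1536.5/0.978 = 1571.06; 2004 → 1649.6/1.022 = 1614.09.
So real GDP changed by 1614.09/1571.06 − 1 = 0.0274, i.e. 2.74%.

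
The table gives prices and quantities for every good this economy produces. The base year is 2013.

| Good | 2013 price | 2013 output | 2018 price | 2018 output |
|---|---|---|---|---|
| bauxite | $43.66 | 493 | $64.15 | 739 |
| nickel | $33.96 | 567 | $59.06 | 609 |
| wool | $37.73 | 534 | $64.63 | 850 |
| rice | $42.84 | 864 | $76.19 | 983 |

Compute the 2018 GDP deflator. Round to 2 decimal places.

167.71

Nominal GDP 2018 = 64.15·739 + 59.06·609 + 64.63·850 + 76.19·983 = 213204.66.
Real GDP 2018 (at 2013 prices) = 43.66·739 + 33.96·609 + 37.73·850 + 42.84·983 = 127128.60.
Deflator = Nominal/Real × 100 = 213204.66/127128.60 × 100 = 167.708.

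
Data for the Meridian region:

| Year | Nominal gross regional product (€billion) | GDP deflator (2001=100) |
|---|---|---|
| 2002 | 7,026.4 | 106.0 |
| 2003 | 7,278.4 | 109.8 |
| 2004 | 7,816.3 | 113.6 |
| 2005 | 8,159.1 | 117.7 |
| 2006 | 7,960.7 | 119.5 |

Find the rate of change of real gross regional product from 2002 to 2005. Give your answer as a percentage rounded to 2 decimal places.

Real gross regional product 2002 = 7026.4/1.060 = 6628.68.
Real gross regional product 2005 = 8159.1/1.177 = 6932.12.
Change = 6932.12/6628.68 − 1 = 0.0458.

4.58%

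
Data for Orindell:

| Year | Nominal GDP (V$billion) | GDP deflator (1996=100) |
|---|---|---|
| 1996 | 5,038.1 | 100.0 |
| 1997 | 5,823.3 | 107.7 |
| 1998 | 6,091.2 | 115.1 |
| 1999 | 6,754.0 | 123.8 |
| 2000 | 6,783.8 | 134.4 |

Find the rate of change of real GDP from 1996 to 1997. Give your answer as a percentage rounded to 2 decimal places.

7.32%

Real GDP 1996 = 5038.1/1.000 = 5038.10.
Real GDP 1997 = 5823.3/1.077 = 5406.96.
Change = 5406.96/5038.10 − 1 = 0.0732.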